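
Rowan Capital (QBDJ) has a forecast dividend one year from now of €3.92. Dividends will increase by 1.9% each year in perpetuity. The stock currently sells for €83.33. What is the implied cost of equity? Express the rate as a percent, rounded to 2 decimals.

6.60%

Rearranging the constant-growth DDM: r = D₁/P₀ + g.
r = 3.9200 / 83.33 + 0.019 = 0.04704 + 0.019 = 0.06604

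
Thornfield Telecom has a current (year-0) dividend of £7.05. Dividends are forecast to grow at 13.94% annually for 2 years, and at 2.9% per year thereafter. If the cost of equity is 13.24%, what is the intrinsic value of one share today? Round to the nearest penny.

Two-stage DDM. Project D₁…D_2 at 0.1394, terminal growth 0.029, discount at r = 0.1324.
D_1 = 8.0328
D_2 = 9.1525
Terminal value at t=2: TV = D_3/(r−g) = 9.4180/(0.1324−0.029) = 91.0828
P₀ = 8.0328/(1+0.1324)^1 + 9.1525/(1+0.1324)^2 + 91.0828/(1+0.1324)^2 = 85.2602

£85.26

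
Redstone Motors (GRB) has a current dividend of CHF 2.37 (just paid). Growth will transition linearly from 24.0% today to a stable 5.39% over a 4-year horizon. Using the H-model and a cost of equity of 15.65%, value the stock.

CHF 32.94

H-model: P₀ = D₀[(1+g_L) + H(g_S−g_L)]/(r−g_L), with H = 4/2 = 2.
P₀ = 2.37 × [(1+0.0539) + 2×(0.24−0.0539)] / (0.1565−0.0539)
   = 2.37 × 1.4261 / 0.1026 = 32.9421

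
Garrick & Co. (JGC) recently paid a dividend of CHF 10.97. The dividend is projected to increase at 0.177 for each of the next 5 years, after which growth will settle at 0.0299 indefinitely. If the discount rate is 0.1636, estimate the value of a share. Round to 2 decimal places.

CHF 146.26

Two-stage DDM. Project D₁…D_5 at 0.177, terminal growth 0.0299, discount at r = 0.1636.
D_1 = 12.9117
D_2 = 15.1971
D_3 = 17.8869
D_4 = 21.0529
D_5 = 24.7793
Terminal value at t=5: TV = D_6/(r−g) = 25.5202/(0.1636−0.0299) = 190.8766
P₀ = 12.9117/(1+0.1636)^1 + 15.1971/(1+0.1636)^2 + 17.8869/(1+0.1636)^3 + 21.0529/(1+0.1636)^4 + 24.7793/(1+0.1636)^5 + 190.8766/(1+0.1636)^5 = 146.2560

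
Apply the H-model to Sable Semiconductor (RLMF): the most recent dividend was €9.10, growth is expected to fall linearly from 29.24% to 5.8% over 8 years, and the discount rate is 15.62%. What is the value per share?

€184.93

H-model: P₀ = D₀[(1+g_L) + H(g_S−g_L)]/(r−g_L), with H = 8/2 = 4.
P₀ = 9.10 × [(1+0.058) + 4×(0.2924−0.058)] / (0.1562−0.058)
   = 9.10 × 1.9956 / 0.0982 = 184.9283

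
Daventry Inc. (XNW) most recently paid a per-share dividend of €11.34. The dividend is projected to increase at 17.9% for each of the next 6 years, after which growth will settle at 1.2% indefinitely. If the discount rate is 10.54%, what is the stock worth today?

€266.67

Two-stage DDM. Project D₁…D_6 at 0.179, terminal growth 0.012, discount at r = 0.1054.
D_1 = 13.3699
D_2 = 15.7631
D_3 = 18.5847
D_4 = 21.9113
D_5 = 25.8334
D_6 = 30.4576
Terminal value at t=6: TV = D_7/(r−g) = 30.8231/(0.1054−0.012) = 330.0118
P₀ = 13.3699/(1+0.1054)^1 + 15.7631/(1+0.1054)^2 + 18.5847/(1+0.1054)^3 + 21.9113/(1+0.1054)^4 + 25.8334/(1+0.1054)^5 + 30.4576/(1+0.1054)^6 + 330.0118/(1+0.1054)^6 = 266.6666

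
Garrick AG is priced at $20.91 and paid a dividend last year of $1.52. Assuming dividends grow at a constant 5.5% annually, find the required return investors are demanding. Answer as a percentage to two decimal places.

13.17%

Rearranging the constant-growth DDM: r = D₁/P₀ + g.
D₁ = 1.52 × (1 + 0.055) = 1.6036.
r = 1.6036 / 20.91 + 0.055 = 0.07669 + 0.055 = 0.13169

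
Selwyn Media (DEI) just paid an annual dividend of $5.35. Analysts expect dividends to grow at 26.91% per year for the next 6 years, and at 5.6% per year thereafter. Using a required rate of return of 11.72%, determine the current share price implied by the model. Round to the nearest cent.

Two-stage DDM. Project D₁…D_6 at 0.2691, terminal growth 0.056, discount at r = 0.1172.
D_1 = 6.7897
D_2 = 8.6168
D_3 = 10.9356
D_4 = 13.8783
D_5 = 17.6130
D_6 = 22.3526
Terminal value at t=6: TV = D_7/(r−g) = 23.6044/(0.1172−0.056) = 385.6926
P₀ = 6.7897/(1+0.1172)^1 + 8.6168/(1+0.1172)^2 + 10.9356/(1+0.1172)^3 + 13.8783/(1+0.1172)^4 + 17.6130/(1+0.1172)^5 + 22.3526/(1+0.1172)^6 + 385.6926/(1+0.1172)^6 = 249.7088

$249.71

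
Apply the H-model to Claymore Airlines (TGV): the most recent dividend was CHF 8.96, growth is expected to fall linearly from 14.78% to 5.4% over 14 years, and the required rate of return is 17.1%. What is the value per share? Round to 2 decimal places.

CHF 131.00

H-model: P₀ = D₀[(1+g_L) + H(g_S−g_L)]/(r−g_L), with H = 14/2 = 7.
P₀ = 8.96 × [(1+0.054) + 7×(0.1478−0.054)] / (0.171−0.054)
   = 8.96 × 1.7106 / 0.117 = 130.9998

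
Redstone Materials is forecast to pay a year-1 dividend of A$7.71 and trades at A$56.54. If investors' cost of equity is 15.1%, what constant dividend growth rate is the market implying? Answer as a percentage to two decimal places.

1.46%

From P₀ = D₁/(r − g), the implied growth is g = r − D₁/P₀.
g = 0.151 − 7.71/56.54 = 0.151 − 0.13636 = 0.01464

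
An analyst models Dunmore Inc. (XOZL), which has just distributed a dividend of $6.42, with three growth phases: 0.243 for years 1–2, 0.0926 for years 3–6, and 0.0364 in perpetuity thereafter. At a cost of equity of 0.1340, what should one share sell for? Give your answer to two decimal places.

Three-stage DDM. Project D₁…D_6; terminal Gordon value at t=6 with g = 0.0364; discount at r = 0.134.
D_1 = 7.9801
D_2 = 9.9192
D_3 = 10.8377
D_4 = 11.8413
D_5 = 12.9378
D_6 = 14.1359
TV_6 = 14.6504/(0.134−0.0364) = 150.1066
P₀ = Σ Dₜ/(1+r)ᵗ + TV_6/(1+r)^6 = 113.4759

$113.48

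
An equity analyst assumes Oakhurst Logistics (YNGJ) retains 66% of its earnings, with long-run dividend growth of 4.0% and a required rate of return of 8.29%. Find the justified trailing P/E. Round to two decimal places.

Payout ratio b = 1 − 0.66 = 0.34.
Justified trailing P/E = b(1+g)/(r−g) = 0.34×(1+0.04)/(0.0829−0.04) = 8.2424

8.24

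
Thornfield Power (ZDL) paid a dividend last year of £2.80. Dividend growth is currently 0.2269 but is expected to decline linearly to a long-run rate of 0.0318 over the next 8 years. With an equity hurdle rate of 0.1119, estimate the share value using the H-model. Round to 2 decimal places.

H-model: P₀ = D₀[(1+g_L) + H(g_S−g_L)]/(r−g_L), with H = 8/2 = 4.
P₀ = 2.80 × [(1+0.0318) + 4×(0.2269−0.0318)] / (0.1119−0.0318)
   = 2.80 × 1.8122 / 0.0801 = 63.3478

£63.35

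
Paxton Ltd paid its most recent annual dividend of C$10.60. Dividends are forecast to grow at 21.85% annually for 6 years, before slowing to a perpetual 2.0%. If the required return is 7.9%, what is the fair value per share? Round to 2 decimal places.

Two-stage DDM. Project D₁…D_6 at 0.2185, terminal growth 0.02, discount at r = 0.079.
D_1 = 12.9161
D_2 = 15.7383
D_3 = 19.1771
D_4 = 23.3673
D_5 = 28.4730
D_6 = 34.6944
Terminal value at t=6: TV = D_7/(r−g) = 35.3883/(0.079−0.02) = 599.8011
P₀ = 12.9161/(1+0.079)^1 + 15.7383/(1+0.079)^2 + 19.1771/(1+0.079)^3 + 23.3673/(1+0.079)^4 + 28.4730/(1+0.079)^5 + 34.6944/(1+0.079)^6 + 599.8011/(1+0.079)^6 = 479.5302

C$479.53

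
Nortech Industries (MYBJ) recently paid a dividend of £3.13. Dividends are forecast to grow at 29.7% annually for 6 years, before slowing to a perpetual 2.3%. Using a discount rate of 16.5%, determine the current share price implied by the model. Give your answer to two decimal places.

Two-stage DDM. Project D₁…D_6 at 0.297, terminal growth 0.023, discount at r = 0.165.
D_1 = 4.0596
D_2 = 5.2653
D_3 = 6.8291
D_4 = 8.8574
D_5 = 11.4880
D_6 = 14.8999
Terminal value at t=6: TV = D_7/(r−g) = 15.2426/(0.165−0.023) = 107.3424
P₀ = 4.0596/(1+0.165)^1 + 5.2653/(1+0.165)^2 + 6.8291/(1+0.165)^3 + 8.8574/(1+0.165)^4 + 11.4880/(1+0.165)^5 + 14.8999/(1+0.165)^6 + 107.3424/(1+0.165)^6 = 70.7400

£70.74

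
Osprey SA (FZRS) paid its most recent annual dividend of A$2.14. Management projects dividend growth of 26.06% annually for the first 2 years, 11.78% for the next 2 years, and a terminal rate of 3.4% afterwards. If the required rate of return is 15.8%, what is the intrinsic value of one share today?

Three-stage DDM. Project D₁…D_4; terminal Gordon value at t=4 with g = 0.034; discount at r = 0.158.
D_1 = 2.6977
D_2 = 3.4007
D_3 = 3.8013
D_4 = 4.2491
TV_4 = 4.3936/(0.158−0.034) = 35.4320
P₀ = Σ Dₜ/(1+r)ᵗ + TV_4/(1+r)^4 = 29.3809

A$29.38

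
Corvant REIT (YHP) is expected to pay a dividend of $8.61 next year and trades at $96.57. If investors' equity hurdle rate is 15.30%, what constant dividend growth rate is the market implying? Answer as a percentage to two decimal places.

6.38%

From P₀ = D₁/(r − g), the implied growth is g = r − D₁/P₀.
g = 0.153 − 8.61/96.57 = 0.153 − 0.08916 = 0.06384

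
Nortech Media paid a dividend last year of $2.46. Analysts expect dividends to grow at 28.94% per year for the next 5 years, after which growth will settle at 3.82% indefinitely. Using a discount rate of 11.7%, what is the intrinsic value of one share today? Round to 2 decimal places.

Two-stage DDM. Project D₁…D_5 at 0.2894, terminal growth 0.0382, discount at r = 0.117.
D_1 = 3.1719
D_2 = 4.0899
D_3 = 5.2735
D_4 = 6.7996
D_5 = 8.7675
Terminal value at t=5: TV = D_6/(r−g) = 9.1024/(0.117−0.0382) = 115.5123
P₀ = 3.1719/(1+0.117)^1 + 4.0899/(1+0.117)^2 + 5.2735/(1+0.117)^3 + 6.7996/(1+0.117)^4 + 8.7675/(1+0.117)^5 + 115.5123/(1+0.117)^5 = 85.7412

$85.74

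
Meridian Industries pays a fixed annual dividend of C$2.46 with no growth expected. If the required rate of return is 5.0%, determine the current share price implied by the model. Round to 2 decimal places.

C$49.20

Zero-growth DDM (perpetuity): P₀ = D/r = 2.46 / 0.05 = 49.2000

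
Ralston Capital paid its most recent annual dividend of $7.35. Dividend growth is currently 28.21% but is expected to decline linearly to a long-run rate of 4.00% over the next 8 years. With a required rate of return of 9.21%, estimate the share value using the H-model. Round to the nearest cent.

$283.33

H-model: P₀ = D₀[(1+g_L) + H(g_S−g_L)]/(r−g_L), with H = 8/2 = 4.
P₀ = 7.35 × [(1+0.04) + 4×(0.2821−0.04)] / (0.0921−0.04)
   = 7.35 × 2.0084 / 0.0521 = 283.3347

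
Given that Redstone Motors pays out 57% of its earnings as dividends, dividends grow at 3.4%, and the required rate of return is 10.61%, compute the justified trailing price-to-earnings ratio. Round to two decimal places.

8.17

Justified trailing P/E = b(1+g)/(r−g) = 0.57×(1+0.034)/(0.1061−0.034) = 8.1745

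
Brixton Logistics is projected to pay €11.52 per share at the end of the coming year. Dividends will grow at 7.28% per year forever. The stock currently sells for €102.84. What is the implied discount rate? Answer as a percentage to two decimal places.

18.48%

Rearranging the constant-growth DDM: r = D₁/P₀ + g.
r = 11.5200 / 102.84 + 0.0728 = 0.11202 + 0.0728 = 0.18482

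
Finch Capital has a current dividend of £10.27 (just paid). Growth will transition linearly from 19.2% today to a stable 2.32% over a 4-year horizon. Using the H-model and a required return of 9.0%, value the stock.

H-model: P₀ = D₀[(1+g_L) + H(g_S−g_L)]/(r−g_L), with H = 4/2 = 2.
P₀ = 10.27 × [(1+0.0232) + 2×(0.192−0.0232)] / (0.09−0.0232)
   = 10.27 × 1.3608 / 0.0668 = 209.2128

£209.21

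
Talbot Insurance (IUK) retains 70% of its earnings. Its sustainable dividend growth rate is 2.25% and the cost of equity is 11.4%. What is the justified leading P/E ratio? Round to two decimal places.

Payout ratio b = 1 − 0.70 = 0.30.
Justified leading P/E = b/(r−g) = 0.30/(0.114−0.0225) = 3.2787

3.28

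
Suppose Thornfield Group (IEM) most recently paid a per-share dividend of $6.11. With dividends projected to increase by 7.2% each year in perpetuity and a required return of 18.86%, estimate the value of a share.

$56.17

Gordon growth model: P₀ = D₁/(r − g). D₁ = 6.11 × (1 + 0.072) = 6.5499.
P₀ = 6.5499 / (0.1886 − 0.072) = 6.5499 / 0.1166 = 56.1743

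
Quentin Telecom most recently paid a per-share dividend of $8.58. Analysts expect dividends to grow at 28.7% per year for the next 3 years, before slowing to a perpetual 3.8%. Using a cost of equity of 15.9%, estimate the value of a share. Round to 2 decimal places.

$132.64

Two-stage DDM. Project D₁…D_3 at 0.287, terminal growth 0.038, discount at r = 0.159.
D_1 = 11.0425
D_2 = 14.2116
D_3 = 18.2904
Terminal value at t=3: TV = D_4/(r−g) = 18.9854/(0.159−0.038) = 156.9043
P₀ = 11.0425/(1+0.159)^1 + 14.2116/(1+0.159)^2 + 18.2904/(1+0.159)^3 + 156.9043/(1+0.159)^3 = 132.6380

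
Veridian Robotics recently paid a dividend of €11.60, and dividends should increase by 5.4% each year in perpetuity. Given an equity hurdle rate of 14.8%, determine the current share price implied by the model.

€130.07

Gordon growth model: P₀ = D₁/(r − g). D₁ = 11.60 × (1 + 0.054) = 12.2264.
P₀ = 12.2264 / (0.148 − 0.054) = 12.2264 / 0.094 = 130.0681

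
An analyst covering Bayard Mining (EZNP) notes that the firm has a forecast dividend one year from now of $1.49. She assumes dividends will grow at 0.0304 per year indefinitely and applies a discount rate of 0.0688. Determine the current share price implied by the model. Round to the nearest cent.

$38.80

Gordon growth model: P₀ = D₁/(r − g), with D₁ = 1.49 given directly.
P₀ = 1.4900 / (0.0688 − 0.0304) = 1.4900 / 0.0384 = 38.8021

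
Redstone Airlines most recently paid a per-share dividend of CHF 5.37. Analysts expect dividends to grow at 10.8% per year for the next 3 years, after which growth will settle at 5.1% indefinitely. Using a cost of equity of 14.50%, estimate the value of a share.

Two-stage DDM. Project D₁…D_3 at 0.108, terminal growth 0.051, discount at r = 0.145.
D_1 = 5.9500
D_2 = 6.5926
D_3 = 7.3046
Terminal value at t=3: TV = D_4/(r−g) = 7.6771/(0.145−0.051) = 81.6711
P₀ = 5.9500/(1+0.145)^1 + 6.5926/(1+0.145)^2 + 7.3046/(1+0.145)^3 + 81.6711/(1+0.145)^3 = 69.4977

CHF 69.50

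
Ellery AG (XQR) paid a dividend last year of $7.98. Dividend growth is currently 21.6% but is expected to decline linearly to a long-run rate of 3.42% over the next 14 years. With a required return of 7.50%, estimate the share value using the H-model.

$451.18

H-model: P₀ = D₀[(1+g_L) + H(g_S−g_L)]/(r−g_L), with H = 14/2 = 7.
P₀ = 7.98 × [(1+0.0342) + 7×(0.216−0.0342)] / (0.075−0.0342)
   = 7.98 × 2.3068 / 0.0408 = 451.1829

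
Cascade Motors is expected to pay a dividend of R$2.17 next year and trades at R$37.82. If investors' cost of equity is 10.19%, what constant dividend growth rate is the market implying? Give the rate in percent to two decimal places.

From P₀ = D₁/(r − g), the implied growth is g = r − D₁/P₀.
g = 0.1019 − 2.17/37.82 = 0.1019 − 0.05738 = 0.04452

4.45%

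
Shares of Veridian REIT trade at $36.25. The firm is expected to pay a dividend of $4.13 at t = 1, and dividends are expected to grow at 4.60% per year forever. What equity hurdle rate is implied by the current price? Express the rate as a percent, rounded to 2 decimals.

Rearranging the constant-growth DDM: r = D₁/P₀ + g.
r = 4.1300 / 36.25 + 0.046 = 0.11393 + 0.046 = 0.15993

15.99%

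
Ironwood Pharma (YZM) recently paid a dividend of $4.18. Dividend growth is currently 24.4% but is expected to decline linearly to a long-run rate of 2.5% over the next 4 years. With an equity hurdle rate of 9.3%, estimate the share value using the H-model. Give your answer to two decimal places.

$89.93

H-model: P₀ = D₀[(1+g_L) + H(g_S−g_L)]/(r−g_L), with H = 4/2 = 2.
P₀ = 4.18 × [(1+0.025) + 2×(0.244−0.025)] / (0.093−0.025)
   = 4.18 × 1.4630 / 0.068 = 89.9315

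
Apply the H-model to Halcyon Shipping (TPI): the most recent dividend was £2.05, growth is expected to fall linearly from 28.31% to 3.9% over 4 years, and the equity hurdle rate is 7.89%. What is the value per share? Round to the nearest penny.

£78.47

H-model: P₀ = D₀[(1+g_L) + H(g_S−g_L)]/(r−g_L), with H = 4/2 = 2.
P₀ = 2.05 × [(1+0.039) + 2×(0.2831−0.039)] / (0.0789−0.039)
   = 2.05 × 1.5272 / 0.0399 = 78.4652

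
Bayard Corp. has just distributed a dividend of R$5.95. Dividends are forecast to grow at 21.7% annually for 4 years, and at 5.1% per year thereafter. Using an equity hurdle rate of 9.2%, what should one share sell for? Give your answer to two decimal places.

Two-stage DDM. Project D₁…D_4 at 0.217, terminal growth 0.051, discount at r = 0.092.
D_1 = 7.2412
D_2 = 8.8125
D_3 = 10.7248
D_4 = 13.0521
Terminal value at t=4: TV = D_5/(r−g) = 13.7177/(0.092−0.051) = 334.5786
P₀ = 7.2412/(1+0.092)^1 + 8.8125/(1+0.092)^2 + 10.7248/(1+0.092)^3 + 13.0521/(1+0.092)^4 + 334.5786/(1+0.092)^4 = 266.7284

R$266.73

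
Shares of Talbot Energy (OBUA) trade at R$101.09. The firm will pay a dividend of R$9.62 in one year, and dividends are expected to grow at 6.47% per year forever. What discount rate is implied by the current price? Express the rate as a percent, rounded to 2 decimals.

15.99%

Rearranging the constant-growth DDM: r = D₁/P₀ + g.
r = 9.6200 / 101.09 + 0.0647 = 0.09516 + 0.0647 = 0.15986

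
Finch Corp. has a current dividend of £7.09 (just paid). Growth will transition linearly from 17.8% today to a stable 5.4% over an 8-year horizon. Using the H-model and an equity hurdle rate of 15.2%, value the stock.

£112.14

H-model: P₀ = D₀[(1+g_L) + H(g_S−g_L)]/(r−g_L), with H = 8/2 = 4.
P₀ = 7.09 × [(1+0.054) + 4×(0.178−0.054)] / (0.152−0.054)
   = 7.09 × 1.5500 / 0.098 = 112.1378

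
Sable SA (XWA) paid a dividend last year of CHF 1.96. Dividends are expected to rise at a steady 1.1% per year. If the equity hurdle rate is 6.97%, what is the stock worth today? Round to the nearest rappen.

Gordon growth model: P₀ = D₁/(r − g). D₁ = 1.96 × (1 + 0.011) = 1.9816.
P₀ = 1.9816 / (0.0697 − 0.011) = 1.9816 / 0.0587 = 33.7574

CHF 33.76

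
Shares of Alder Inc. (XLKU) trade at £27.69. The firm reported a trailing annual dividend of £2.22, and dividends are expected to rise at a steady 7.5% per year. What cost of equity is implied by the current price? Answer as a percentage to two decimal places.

Rearranging the constant-growth DDM: r = D₁/P₀ + g.
D₁ = 2.22 × (1 + 0.075) = 2.3865.
r = 2.3865 / 27.69 + 0.075 = 0.08619 + 0.075 = 0.16119

16.12%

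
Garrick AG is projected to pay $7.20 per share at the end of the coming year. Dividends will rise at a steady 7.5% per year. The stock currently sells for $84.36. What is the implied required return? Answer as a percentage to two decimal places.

16.03%

Rearranging the constant-growth DDM: r = D₁/P₀ + g.
r = 7.2000 / 84.36 + 0.075 = 0.08535 + 0.075 = 0.16035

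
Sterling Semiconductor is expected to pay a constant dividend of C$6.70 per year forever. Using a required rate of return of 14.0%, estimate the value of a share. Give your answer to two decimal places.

Zero-growth DDM (perpetuity): P₀ = D/r = 6.70 / 0.14 = 47.8571

C$47.86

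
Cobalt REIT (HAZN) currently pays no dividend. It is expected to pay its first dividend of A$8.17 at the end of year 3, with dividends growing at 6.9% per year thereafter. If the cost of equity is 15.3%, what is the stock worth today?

A$73.16

Deferred-dividend DDM. At t=2 the remaining stream is a growing perpetuity with first payment D_3 = 8.17.
V_2 = D_3/(r−g) = 8.17/(0.153−0.069) = 97.2619
P₀ = V_2/(1+r)^2 = 97.2619/(1+0.153)^2 = 73.1618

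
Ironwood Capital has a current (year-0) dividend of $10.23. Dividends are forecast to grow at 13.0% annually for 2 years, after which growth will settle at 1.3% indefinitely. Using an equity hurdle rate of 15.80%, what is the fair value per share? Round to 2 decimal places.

$87.78

Two-stage DDM. Project D₁…D_2 at 0.13, terminal growth 0.013, discount at r = 0.158.
D_1 = 11.5599
D_2 = 13.0627
Terminal value at t=2: TV = D_3/(r−g) = 13.2325/(0.158−0.013) = 91.2586
P₀ = 11.5599/(1+0.158)^1 + 13.0627/(1+0.158)^2 + 91.2586/(1+0.158)^2 = 87.7784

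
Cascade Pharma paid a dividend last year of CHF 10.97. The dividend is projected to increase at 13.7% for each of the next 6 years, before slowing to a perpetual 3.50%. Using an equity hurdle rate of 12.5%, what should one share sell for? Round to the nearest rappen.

Two-stage DDM. Project D₁…D_6 at 0.137, terminal growth 0.035, discount at r = 0.125.
D_1 = 12.4729
D_2 = 14.1817
D_3 = 16.1246
D_4 = 18.3336
D_5 = 20.8453
D_6 = 23.7011
Terminal value at t=6: TV = D_7/(r−g) = 24.5307/(0.125−0.035) = 272.5632
P₀ = 12.4729/(1+0.125)^1 + 14.1817/(1+0.125)^2 + 16.1246/(1+0.125)^3 + 18.3336/(1+0.125)^4 + 20.8453/(1+0.125)^5 + 23.7011/(1+0.125)^6 + 272.5632/(1+0.125)^6 = 202.7687

CHF 202.77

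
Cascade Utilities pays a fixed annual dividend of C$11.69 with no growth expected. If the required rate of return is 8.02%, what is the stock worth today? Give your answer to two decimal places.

C$145.76

Zero-growth DDM (perpetuity): P₀ = D/r = 11.69 / 0.0802 = 145.7606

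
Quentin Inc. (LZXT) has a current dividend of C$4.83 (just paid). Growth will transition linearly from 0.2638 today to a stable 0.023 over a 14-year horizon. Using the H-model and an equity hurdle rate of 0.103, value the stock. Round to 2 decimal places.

C$163.53

H-model: P₀ = D₀[(1+g_L) + H(g_S−g_L)]/(r−g_L), with H = 14/2 = 7.
P₀ = 4.83 × [(1+0.023) + 7×(0.2638−0.023)] / (0.103−0.023)
   = 4.83 × 2.7086 / 0.08 = 163.5317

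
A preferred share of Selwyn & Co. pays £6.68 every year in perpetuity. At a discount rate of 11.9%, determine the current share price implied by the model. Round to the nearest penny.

£56.13

Zero-growth DDM (perpetuity): P₀ = D/r = 6.68 / 0.119 = 56.1345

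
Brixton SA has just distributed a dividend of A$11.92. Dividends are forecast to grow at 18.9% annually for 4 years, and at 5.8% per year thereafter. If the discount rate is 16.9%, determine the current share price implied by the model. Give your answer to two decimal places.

Two-stage DDM. Project D₁…D_4 at 0.189, terminal growth 0.058, discount at r = 0.169.
D_1 = 14.1729
D_2 = 16.8516
D_3 = 20.0365
D_4 = 23.8234
Terminal value at t=4: TV = D_5/(r−g) = 25.2052/(0.169−0.058) = 227.0735
P₀ = 14.1729/(1+0.169)^1 + 16.8516/(1+0.169)^2 + 20.0365/(1+0.169)^3 + 23.8234/(1+0.169)^4 + 227.0735/(1+0.169)^4 = 171.3475

A$171.35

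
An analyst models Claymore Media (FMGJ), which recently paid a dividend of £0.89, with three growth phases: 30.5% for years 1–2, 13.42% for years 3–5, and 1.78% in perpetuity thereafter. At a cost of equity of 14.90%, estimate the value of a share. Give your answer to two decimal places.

Three-stage DDM. Project D₁…D_5; terminal Gordon value at t=5 with g = 0.0178; discount at r = 0.149.
D_1 = 1.1614
D_2 = 1.5157
D_3 = 1.7191
D_4 = 1.9498
D_5 = 2.2115
TV_5 = 2.2508/(0.149−0.0178) = 17.1557
P₀ = Σ Dₜ/(1+r)ᵗ + TV_5/(1+r)^5 = 14.0818

£14.08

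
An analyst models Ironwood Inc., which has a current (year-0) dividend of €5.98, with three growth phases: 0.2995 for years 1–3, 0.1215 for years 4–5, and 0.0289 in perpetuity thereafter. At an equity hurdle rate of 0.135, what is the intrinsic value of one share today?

€126.27

Three-stage DDM. Project D₁…D_5; terminal Gordon value at t=5 with g = 0.0289; discount at r = 0.135.
D_1 = 7.7710
D_2 = 10.0984
D_3 = 13.1229
D_4 = 14.7173
D_5 = 16.5055
TV_5 = 16.9825/(0.135−0.0289) = 160.0613
P₀ = Σ Dₜ/(1+r)ᵗ + TV_5/(1+r)^5 = 126.2703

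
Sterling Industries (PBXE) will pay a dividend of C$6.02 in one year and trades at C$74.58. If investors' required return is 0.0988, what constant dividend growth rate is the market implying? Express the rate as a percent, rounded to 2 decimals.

From P₀ = D₁/(r − g), the implied growth is g = r − D₁/P₀.
g = 0.0988 − 6.02/74.58 = 0.0988 − 0.08072 = 0.01808

1.81%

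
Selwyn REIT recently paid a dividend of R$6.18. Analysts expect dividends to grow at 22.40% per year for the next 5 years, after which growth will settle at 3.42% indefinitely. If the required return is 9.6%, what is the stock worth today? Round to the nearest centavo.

Two-stage DDM. Project D₁…D_5 at 0.224, terminal growth 0.0342, discount at r = 0.096.
D_1 = 7.5643
D_2 = 9.2587
D_3 = 11.3327
D_4 = 13.8712
D_5 = 16.9784
Terminal value at t=5: TV = D_6/(r−g) = 17.5590/(0.096−0.0342) = 284.1264
P₀ = 7.5643/(1+0.096)^1 + 9.2587/(1+0.096)^2 + 11.3327/(1+0.096)^3 + 13.8712/(1+0.096)^4 + 16.9784/(1+0.096)^5 + 284.1264/(1+0.096)^5 = 223.2299

R$223.23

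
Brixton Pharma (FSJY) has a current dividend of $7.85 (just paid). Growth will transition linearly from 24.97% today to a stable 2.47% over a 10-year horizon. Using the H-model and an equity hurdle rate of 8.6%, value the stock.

$275.29

H-model: P₀ = D₀[(1+g_L) + H(g_S−g_L)]/(r−g_L), with H = 10/2 = 5.
P₀ = 7.85 × [(1+0.0247) + 5×(0.2497−0.0247)] / (0.086−0.0247)
   = 7.85 × 2.1497 / 0.0613 = 275.2878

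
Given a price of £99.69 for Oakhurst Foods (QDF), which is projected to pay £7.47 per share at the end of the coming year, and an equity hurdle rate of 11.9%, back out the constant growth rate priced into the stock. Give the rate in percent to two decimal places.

From P₀ = D₁/(r − g), the implied growth is g = r − D₁/P₀.
g = 0.119 − 7.47/99.69 = 0.119 − 0.07493 = 0.04407

4.41%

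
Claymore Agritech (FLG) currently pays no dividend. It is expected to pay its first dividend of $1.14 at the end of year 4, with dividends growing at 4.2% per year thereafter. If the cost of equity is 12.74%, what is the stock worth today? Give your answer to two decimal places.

$9.32

Deferred-dividend DDM. At t=3 the remaining stream is a growing perpetuity with first payment D_4 = 1.14.
V_3 = D_4/(r−g) = 1.14/(0.1274−0.042) = 13.3489
P₀ = V_3/(1+r)^3 = 13.3489/(1+0.1274)^3 = 9.3156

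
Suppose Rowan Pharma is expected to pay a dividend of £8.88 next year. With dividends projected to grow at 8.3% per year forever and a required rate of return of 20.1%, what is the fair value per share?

Gordon growth model: P₀ = D₁/(r − g), with D₁ = 8.88 given directly.
P₀ = 8.8800 / (0.201 − 0.083) = 8.8800 / 0.118 = 75.2542

£75.25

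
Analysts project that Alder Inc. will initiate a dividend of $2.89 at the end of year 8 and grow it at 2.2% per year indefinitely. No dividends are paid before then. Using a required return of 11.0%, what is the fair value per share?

Deferred-dividend DDM. At t=7 the remaining stream is a growing perpetuity with first payment D_8 = 2.89.
V_7 = D_8/(r−g) = 2.89/(0.11−0.022) = 32.8409
P₀ = V_7/(1+r)^7 = 32.8409/(1+0.11)^7 = 15.8181

$15.82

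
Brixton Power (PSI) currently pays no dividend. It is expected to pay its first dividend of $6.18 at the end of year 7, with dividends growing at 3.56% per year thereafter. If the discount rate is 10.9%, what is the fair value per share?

Deferred-dividend DDM. At t=6 the remaining stream is a growing perpetuity with first payment D_7 = 6.18.
V_6 = D_7/(r−g) = 6.18/(0.109−0.0356) = 84.1962
P₀ = V_6/(1+r)^6 = 84.1962/(1+0.109)^6 = 45.2588

$45.26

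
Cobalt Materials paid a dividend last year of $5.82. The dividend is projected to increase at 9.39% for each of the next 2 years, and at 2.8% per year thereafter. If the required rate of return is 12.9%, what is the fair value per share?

Two-stage DDM. Project D₁…D_2 at 0.0939, terminal growth 0.028, discount at r = 0.129.
D_1 = 6.3665
D_2 = 6.9643
Terminal value at t=2: TV = D_3/(r−g) = 7.1593/(0.129−0.028) = 70.8843
P₀ = 6.3665/(1+0.129)^1 + 6.9643/(1+0.129)^2 + 70.8843/(1+0.129)^2 = 66.7140

$66.71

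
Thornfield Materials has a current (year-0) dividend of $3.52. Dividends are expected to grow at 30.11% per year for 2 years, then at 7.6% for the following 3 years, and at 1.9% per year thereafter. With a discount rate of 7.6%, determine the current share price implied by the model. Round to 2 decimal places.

$116.85

Three-stage DDM. Project D₁…D_5; terminal Gordon value at t=5 with g = 0.019; discount at r = 0.076.
D_1 = 4.5799
D_2 = 5.9589
D_3 = 6.4117
D_4 = 6.8990
D_5 = 7.4234
TV_5 = 7.5644/(0.076−0.019) = 132.7089
P₀ = Σ Dₜ/(1+r)ᵗ + TV_5/(1+r)^5 = 116.8545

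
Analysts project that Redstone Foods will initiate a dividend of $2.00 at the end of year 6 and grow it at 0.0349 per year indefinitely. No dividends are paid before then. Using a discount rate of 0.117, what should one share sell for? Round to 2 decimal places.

Deferred-dividend DDM. At t=5 the remaining stream is a growing perpetuity with first payment D_6 = 2.00.
V_5 = D_6/(r−g) = 2.00/(0.117−0.0349) = 24.3605
P₀ = V_5/(1+r)^5 = 24.3605/(1+0.117)^5 = 14.0094

$14.01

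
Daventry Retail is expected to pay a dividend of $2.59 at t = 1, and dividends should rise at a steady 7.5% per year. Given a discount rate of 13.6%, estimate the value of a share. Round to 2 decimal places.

$42.46

Gordon growth model: P₀ = D₁/(r − g), with D₁ = 2.59 given directly.
P₀ = 2.5900 / (0.136 − 0.075) = 2.5900 / 0.061 = 42.4590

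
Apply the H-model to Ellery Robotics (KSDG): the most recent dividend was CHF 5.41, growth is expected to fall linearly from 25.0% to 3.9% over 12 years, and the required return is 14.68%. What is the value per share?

H-model: P₀ = D₀[(1+g_L) + H(g_S−g_L)]/(r−g_L), with H = 12/2 = 6.
P₀ = 5.41 × [(1+0.039) + 6×(0.25−0.039)] / (0.1468−0.039)
   = 5.41 × 2.3050 / 0.1078 = 115.6776

CHF 115.68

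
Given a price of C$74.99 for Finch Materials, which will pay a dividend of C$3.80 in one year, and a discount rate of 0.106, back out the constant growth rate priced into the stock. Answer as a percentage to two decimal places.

From P₀ = D₁/(r − g), the implied growth is g = r − D₁/P₀.
g = 0.106 − 3.80/74.99 = 0.106 − 0.05067 = 0.05533

5.53%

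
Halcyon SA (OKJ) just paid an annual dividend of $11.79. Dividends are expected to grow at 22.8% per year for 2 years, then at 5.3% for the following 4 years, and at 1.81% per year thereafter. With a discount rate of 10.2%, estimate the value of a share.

$228.22

Three-stage DDM. Project D₁…D_6; terminal Gordon value at t=6 with g = 0.0181; discount at r = 0.102.
D_1 = 14.4781
D_2 = 17.7791
D_3 = 18.7214
D_4 = 19.7137
D_5 = 20.7585
D_6 = 21.8587
TV_6 = 22.2543/(0.102−0.0181) = 265.2482
P₀ = Σ Dₜ/(1+r)ᵗ + TV_6/(1+r)^6 = 228.2151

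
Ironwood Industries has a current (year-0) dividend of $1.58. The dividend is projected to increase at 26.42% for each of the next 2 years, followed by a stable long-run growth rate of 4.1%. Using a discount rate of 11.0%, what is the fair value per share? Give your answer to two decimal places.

Two-stage DDM. Project D₁…D_2 at 0.2642, terminal growth 0.041, discount at r = 0.11.
D_1 = 1.9974
D_2 = 2.5252
Terminal value at t=2: TV = D_3/(r−g) = 2.6287/(0.11−0.041) = 38.0970
P₀ = 1.9974/(1+0.11)^1 + 2.5252/(1+0.11)^2 + 38.0970/(1+0.11)^2 = 34.7693

$34.77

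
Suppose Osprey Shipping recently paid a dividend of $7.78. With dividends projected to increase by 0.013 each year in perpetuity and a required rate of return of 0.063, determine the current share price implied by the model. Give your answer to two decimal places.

$157.62

Gordon growth model: P₀ = D₁/(r − g). D₁ = 7.78 × (1 + 0.013) = 7.8811.
P₀ = 7.8811 / (0.063 − 0.013) = 7.8811 / 0.05 = 157.6228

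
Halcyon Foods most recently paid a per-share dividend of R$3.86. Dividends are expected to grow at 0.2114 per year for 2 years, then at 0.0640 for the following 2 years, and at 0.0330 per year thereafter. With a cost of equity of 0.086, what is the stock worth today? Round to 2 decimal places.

Three-stage DDM. Project D₁…D_4; terminal Gordon value at t=4 with g = 0.033; discount at r = 0.086.
D_1 = 4.6760
D_2 = 5.6645
D_3 = 6.0270
D_4 = 6.4128
TV_4 = 6.6244/(0.086−0.033) = 124.9885
P₀ = Σ Dₜ/(1+r)ᵗ + TV_4/(1+r)^4 = 108.2813

R$108.28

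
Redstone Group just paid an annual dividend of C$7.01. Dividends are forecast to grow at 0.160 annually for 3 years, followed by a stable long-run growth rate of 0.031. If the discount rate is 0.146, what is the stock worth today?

Two-stage DDM. Project D₁…D_3 at 0.16, terminal growth 0.031, discount at r = 0.146.
D_1 = 8.1316
D_2 = 9.4327
D_3 = 10.9419
Terminal value at t=3: TV = D_4/(r−g) = 11.2811/(0.146−0.031) = 98.0963
P₀ = 8.1316/(1+0.146)^1 + 9.4327/(1+0.146)^2 + 10.9419/(1+0.146)^3 + 98.0963/(1+0.146)^3 = 86.7257

C$86.73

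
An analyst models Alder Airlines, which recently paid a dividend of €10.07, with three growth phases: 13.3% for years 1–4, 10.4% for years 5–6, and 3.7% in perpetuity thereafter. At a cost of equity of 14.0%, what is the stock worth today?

Three-stage DDM. Project D₁…D_6; terminal Gordon value at t=6 with g = 0.037; discount at r = 0.14.
D_1 = 11.4093
D_2 = 12.9267
D_3 = 14.6460
D_4 = 16.5939
D_5 = 18.3197
D_6 = 20.2249
TV_6 = 20.9733/(0.14−0.037) = 203.6239
P₀ = Σ Dₜ/(1+r)ᵗ + TV_6/(1+r)^6 = 151.1627

€151.16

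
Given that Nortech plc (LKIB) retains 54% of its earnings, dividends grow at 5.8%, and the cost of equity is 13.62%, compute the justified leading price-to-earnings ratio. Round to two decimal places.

Payout ratio b = 1 − 0.54 = 0.46.
Justified leading P/E = b/(r−g) = 0.46/(0.1362−0.058) = 5.8824

5.88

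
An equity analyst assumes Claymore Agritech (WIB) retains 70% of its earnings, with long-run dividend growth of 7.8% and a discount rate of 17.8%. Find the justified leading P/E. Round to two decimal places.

3.00

Payout ratio b = 1 − 0.70 = 0.30.
Justified leading P/E = b/(r−g) = 0.30/(0.178−0.078) = 3.0000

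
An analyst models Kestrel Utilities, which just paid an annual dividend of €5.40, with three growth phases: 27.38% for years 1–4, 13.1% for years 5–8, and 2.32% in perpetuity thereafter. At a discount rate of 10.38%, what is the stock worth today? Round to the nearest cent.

€206.04

Three-stage DDM. Project D₁…D_8; terminal Gordon value at t=8 with g = 0.0232; discount at r = 0.1038.
D_1 = 6.8785
D_2 = 8.7619
D_3 = 11.1609
D_4 = 14.2167
D_5 = 16.0791
D_6 = 18.1854
D_7 = 20.5677
D_8 = 23.2621
TV_8 = 23.8018/(0.1038−0.0232) = 295.3076
P₀ = Σ Dₜ/(1+r)ᵗ + TV_8/(1+r)^8 = 206.0413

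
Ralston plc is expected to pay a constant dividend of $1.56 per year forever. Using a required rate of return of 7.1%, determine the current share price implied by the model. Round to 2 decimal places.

Zero-growth DDM (perpetuity): P₀ = D/r = 1.56 / 0.071 = 21.9718

$21.97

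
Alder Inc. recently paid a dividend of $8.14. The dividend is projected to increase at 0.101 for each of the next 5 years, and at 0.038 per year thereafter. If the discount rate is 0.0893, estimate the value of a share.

$215.77

Two-stage DDM. Project D₁…D_5 at 0.101, terminal growth 0.038, discount at r = 0.0893.
D_1 = 8.9621
D_2 = 9.8673
D_3 = 10.8639
D_4 = 11.9612
D_5 = 13.1692
Terminal value at t=5: TV = D_6/(r−g) = 13.6697/(0.0893−0.038) = 266.4655
P₀ = 8.9621/(1+0.0893)^1 + 9.8673/(1+0.0893)^2 + 10.8639/(1+0.0893)^3 + 11.9612/(1+0.0893)^4 + 13.1692/(1+0.0893)^5 + 266.4655/(1+0.0893)^5 = 215.7719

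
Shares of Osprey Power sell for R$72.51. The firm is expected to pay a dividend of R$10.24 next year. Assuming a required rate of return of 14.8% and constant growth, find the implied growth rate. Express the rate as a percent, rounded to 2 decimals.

From P₀ = D₁/(r − g), the implied growth is g = r − D₁/P₀.
g = 0.148 − 10.24/72.51 = 0.148 − 0.14122 = 0.00678

0.68%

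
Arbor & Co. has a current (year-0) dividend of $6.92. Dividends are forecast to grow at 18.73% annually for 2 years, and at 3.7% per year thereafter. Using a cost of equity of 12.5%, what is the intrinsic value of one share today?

Two-stage DDM. Project D₁…D_2 at 0.1873, terminal growth 0.037, discount at r = 0.125.
D_1 = 8.2161
D_2 = 9.7550
Terminal value at t=2: TV = D_3/(r−g) = 10.1159/(0.125−0.037) = 114.9537
P₀ = 8.2161/(1+0.125)^1 + 9.7550/(1+0.125)^2 + 114.9537/(1+0.125)^2 = 105.8385

$105.84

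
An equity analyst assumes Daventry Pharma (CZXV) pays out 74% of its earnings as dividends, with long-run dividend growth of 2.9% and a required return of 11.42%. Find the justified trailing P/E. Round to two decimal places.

Justified trailing P/E = b(1+g)/(r−g) = 0.74×(1+0.029)/(0.1142−0.029) = 8.9373

8.94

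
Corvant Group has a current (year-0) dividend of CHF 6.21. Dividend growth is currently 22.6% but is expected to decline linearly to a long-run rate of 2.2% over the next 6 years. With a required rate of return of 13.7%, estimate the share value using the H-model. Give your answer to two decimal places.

H-model: P₀ = D₀[(1+g_L) + H(g_S−g_L)]/(r−g_L), with H = 6/2 = 3.
P₀ = 6.21 × [(1+0.022) + 3×(0.226−0.022)] / (0.137−0.022)
   = 6.21 × 1.6340 / 0.115 = 88.2360

CHF 88.24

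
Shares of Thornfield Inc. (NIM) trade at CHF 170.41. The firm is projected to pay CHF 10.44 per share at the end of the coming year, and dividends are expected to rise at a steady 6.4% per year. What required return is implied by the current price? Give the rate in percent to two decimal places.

12.53%

Rearranging the constant-growth DDM: r = D₁/P₀ + g.
r = 10.4400 / 170.41 + 0.064 = 0.06126 + 0.064 = 0.12526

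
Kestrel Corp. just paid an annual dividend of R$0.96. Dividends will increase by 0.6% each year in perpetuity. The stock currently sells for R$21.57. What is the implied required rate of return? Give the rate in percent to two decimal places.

Rearranging the constant-growth DDM: r = D₁/P₀ + g.
D₁ = 0.96 × (1 + 0.006) = 0.9658.
r = 0.9658 / 21.57 + 0.006 = 0.04477 + 0.006 = 0.05077

5.08%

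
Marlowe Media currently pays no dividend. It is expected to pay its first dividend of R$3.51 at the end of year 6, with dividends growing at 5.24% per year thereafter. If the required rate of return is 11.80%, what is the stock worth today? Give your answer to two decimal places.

R$30.63

Deferred-dividend DDM. At t=5 the remaining stream is a growing perpetuity with first payment D_6 = 3.51.
V_5 = D_6/(r−g) = 3.51/(0.118−0.0524) = 53.5061
P₀ = V_5/(1+r)^5 = 53.5061/(1+0.118)^5 = 30.6333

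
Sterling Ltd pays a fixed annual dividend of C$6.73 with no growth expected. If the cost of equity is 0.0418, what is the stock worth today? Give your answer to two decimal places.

Zero-growth DDM (perpetuity): P₀ = D/r = 6.73 / 0.0418 = 161.0048

C$161.00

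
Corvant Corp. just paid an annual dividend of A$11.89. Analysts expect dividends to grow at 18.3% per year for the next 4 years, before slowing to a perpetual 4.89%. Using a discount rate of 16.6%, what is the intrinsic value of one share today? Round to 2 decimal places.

A$162.17

Two-stage DDM. Project D₁…D_4 at 0.183, terminal growth 0.0489, discount at r = 0.166.
D_1 = 14.0659
D_2 = 16.6399
D_3 = 19.6850
D_4 = 23.2874
Terminal value at t=4: TV = D_5/(r−g) = 24.4261/(0.166−0.0489) = 208.5922
P₀ = 14.0659/(1+0.166)^1 + 16.6399/(1+0.166)^2 + 19.6850/(1+0.166)^3 + 23.2874/(1+0.166)^4 + 208.5922/(1+0.166)^4 = 162.1696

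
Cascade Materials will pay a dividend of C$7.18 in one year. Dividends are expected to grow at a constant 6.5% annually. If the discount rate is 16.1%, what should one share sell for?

C$74.79

Gordon growth model: P₀ = D₁/(r − g), with D₁ = 7.18 given directly.
P₀ = 7.1800 / (0.161 − 0.065) = 7.1800 / 0.096 = 74.7917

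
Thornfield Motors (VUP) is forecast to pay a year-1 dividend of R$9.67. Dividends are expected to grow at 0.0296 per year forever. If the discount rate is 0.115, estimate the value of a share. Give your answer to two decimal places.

Gordon growth model: P₀ = D₁/(r − g), with D₁ = 9.67 given directly.
P₀ = 9.6700 / (0.115 − 0.0296) = 9.6700 / 0.0854 = 113.2319

R$113.23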